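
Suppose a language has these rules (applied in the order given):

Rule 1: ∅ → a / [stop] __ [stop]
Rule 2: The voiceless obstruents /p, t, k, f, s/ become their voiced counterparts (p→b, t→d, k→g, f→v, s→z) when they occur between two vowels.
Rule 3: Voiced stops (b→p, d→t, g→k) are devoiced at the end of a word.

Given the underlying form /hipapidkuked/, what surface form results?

Rule 1 (stop-cluster a-epenthesis): /d/ and /k/ form a stop–stop cluster, so [a] is inserted between them. /hipapidkuked/ → hipapidakuked.
Rule 2 (intervocalic voicing): /p/ is a voiceless obstruent between vowels /i/ and /a/, so it voices to [b]. /p/ is a voiceless obstruent between vowels /a/ and /i/, so it voices to [b]. /k/ is a voiceless obstruent between vowels /a/ and /u/, so it voices to [g]. /k/ is a voiceless obstruent between vowels /u/ and /e/, so it voices to [g]. /hipapidakuked/ → hibabidaguged.
Rule 3 (final devoicing): /d/ is a voiced stop in word-final position, so it devoices to [t]. /hibabidaguged/ → hibabidaguget.

hibabidaguget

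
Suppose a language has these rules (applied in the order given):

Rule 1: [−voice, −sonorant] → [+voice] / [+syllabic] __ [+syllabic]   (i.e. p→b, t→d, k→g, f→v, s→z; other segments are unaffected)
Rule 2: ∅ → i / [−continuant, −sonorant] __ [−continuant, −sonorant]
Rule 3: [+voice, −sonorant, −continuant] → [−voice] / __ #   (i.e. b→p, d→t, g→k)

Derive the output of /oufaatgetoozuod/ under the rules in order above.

ouvaatigedoozuot

Rule 1 (intervocalic voicing): /f/ is a voiceless obstruent between vowels /u/ and /a/, so it voices to [v]. /t/ is a voiceless obstruent between vowels /e/ and /o/, so it voices to [d]. /oufaatgetoozuod/ → ouvaatgedoozuod.
Rule 2 (stop-cluster i-epenthesis): /t/ and /g/ form a stop–stop cluster, so [i] is inserted between them. /ouvaatgedoozuod/ → ouvaatigedoozuod.
Rule 3 (final devoicing): /d/ is a voiced stop in word-final position, so it devoices to [t]. /ouvaatigedoozuod/ → ouvaatigedoozuot.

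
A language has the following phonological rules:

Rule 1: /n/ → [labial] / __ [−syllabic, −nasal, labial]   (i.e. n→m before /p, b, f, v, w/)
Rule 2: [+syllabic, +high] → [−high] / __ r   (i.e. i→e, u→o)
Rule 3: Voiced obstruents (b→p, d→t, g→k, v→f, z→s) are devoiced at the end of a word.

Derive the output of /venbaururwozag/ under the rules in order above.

Rule 1 (nasal place assimilation): /n/ precedes the labial consonant /b/, so it assimilates in place to [m]. /venbaururwozag/ → vembaururwozag.
Rule 2 (pre-rhotic lowering): /u/ is a high vowel immediately before /r/, so it lowers to [o]. /u/ is a high vowel immediately before /r/, so it lowers to [o]. /vembaururwozag/ → vembaororwozag.
Rule 3 (final devoicing): /g/ is a voiced obstruent in word-final position, so it devoices to [k]. /vembaororwozag/ → vembaororwozak.

vembaororwozak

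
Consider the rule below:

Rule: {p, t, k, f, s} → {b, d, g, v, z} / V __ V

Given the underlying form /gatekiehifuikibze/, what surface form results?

/t/ is a voiceless obstruent between vowels /a/ and /e/, so it voices to [d].
/k/ is a voiceless obstruent between vowels /e/ and /i/, so it voices to [g].
/f/ is a voiceless obstruent between vowels /i/ and /u/, so it voices to [v].
/k/ is a voiceless obstruent between vowels /i/ and /i/, so it voices to [g].
Surface form: [gadegiehivuigibze].

gadegiehivuigibze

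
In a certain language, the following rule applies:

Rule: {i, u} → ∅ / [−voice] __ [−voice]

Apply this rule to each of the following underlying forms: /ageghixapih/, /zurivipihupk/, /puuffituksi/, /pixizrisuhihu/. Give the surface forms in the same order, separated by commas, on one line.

/ageghixapih/: /i/ is a high vowel flanked by voiceless consonants /h/ and /x/, so it deletes. /i/ is a high vowel flanked by voiceless consonants /p/ and /h/, so it deletes. → [ageghxaph].
/zurivipihupk/: /i/ is a high vowel flanked by voiceless consonants /p/ and /h/, so it deletes. /u/ is a high vowel flanked by voiceless consonants /h/ and /p/, so it deletes. → [zuriviphpk].
/puuffituksi/: /i/ is a high vowel flanked by voiceless consonants /f/ and /t/, so it deletes. /u/ is a high vowel flanked by voiceless consonants /t/ and /k/, so it deletes. → [puufftksi].
/pixizrisuhihu/: /i/ is a high vowel flanked by voiceless consonants /p/ and /x/, so it deletes. /u/ is a high vowel flanked by voiceless consonants /s/ and /h/, so it deletes. /i/ is a high vowel flanked by voiceless consonants /h/ and /h/, so it deletes. → [pxizrishhu].

ageghxaph, zuriviphpk, puufftksi, pxizrishhu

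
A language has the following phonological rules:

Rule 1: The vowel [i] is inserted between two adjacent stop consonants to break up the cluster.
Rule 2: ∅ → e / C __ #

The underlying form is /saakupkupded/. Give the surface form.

Rule 1 (stop-cluster i-epenthesis): /p/ and /k/ form a stop–stop cluster, so [i] is inserted between them. /p/ and /d/ form a stop–stop cluster, so [i] is inserted between them. /saakupkupded/ → saakupikupided.
Rule 2 (final e-epenthesis): the form ends in the consonant /d/, so [e] is inserted word-finally. /saakupikupided/ → saakupikupidede.

saakupikupidede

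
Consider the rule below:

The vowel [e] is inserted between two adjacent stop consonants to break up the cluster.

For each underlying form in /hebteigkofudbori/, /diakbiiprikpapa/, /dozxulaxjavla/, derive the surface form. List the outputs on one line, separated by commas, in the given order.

/hebteigkofudbori/: /b/ and /t/ form a stop–stop cluster, so [e] is inserted between them. /g/ and /k/ form a stop–stop cluster, so [e] is inserted between them. /d/ and /b/ form a stop–stop cluster, so [e] is inserted between them. → [hebeteigekofudebori].
/diakbiiprikpapa/: /k/ and /b/ form a stop–stop cluster, so [e] is inserted between them. /k/ and /p/ form a stop–stop cluster, so [e] is inserted between them. → [diakebiiprikepapa].
/dozxulaxjavla/: the rule's environment is not met; surfaces unchanged as [dozxulaxjavla].

hebeteigekofudebori, diakebiiprikepapa, dozxulaxjavla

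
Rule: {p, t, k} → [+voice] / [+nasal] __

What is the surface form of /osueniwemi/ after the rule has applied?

No segment of /osueniwemi/ meets the structural description of the rule, so the form surfaces unchanged.

osueniwemi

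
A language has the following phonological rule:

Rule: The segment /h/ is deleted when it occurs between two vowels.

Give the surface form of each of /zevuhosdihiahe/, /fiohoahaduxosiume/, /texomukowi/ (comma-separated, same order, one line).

/zevuhosdihiahe/: /h/ occurs between vowels /u/ and /o/, so it deletes. /h/ occurs between vowels /i/ and /i/, so it deletes. /h/ occurs between vowels /a/ and /e/, so it deletes. → [zevuosdiiae].
/fiohoahaduxosiume/: /h/ occurs between vowels /o/ and /o/, so it deletes. /h/ occurs between vowels /a/ and /a/, so it deletes. → [fiooaaduxosiume].
/texomukowi/: the rule's environment is not met; surfaces unchanged as [texomukowi].

zevuosdiiae, fiooaaduxosiume, texomukowi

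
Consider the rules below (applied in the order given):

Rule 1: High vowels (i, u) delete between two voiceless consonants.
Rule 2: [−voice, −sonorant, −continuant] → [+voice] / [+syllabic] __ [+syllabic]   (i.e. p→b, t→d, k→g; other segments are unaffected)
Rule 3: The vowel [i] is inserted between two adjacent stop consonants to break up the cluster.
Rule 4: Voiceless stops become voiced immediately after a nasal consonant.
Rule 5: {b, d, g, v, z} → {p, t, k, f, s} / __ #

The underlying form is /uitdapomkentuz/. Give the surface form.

uitidabomgendus

Rule 1 (high vowel syncope): no segment meets the environment; /uitdapomkentuz/ is unchanged.
Rule 2 (intervocalic voicing): /p/ is a voiceless stop between vowels /a/ and /o/, so it voices to [b]. /uitdapomkentuz/ → uitdabomkentuz.
Rule 3 (stop-cluster i-epenthesis): /t/ and /d/ form a stop–stop cluster, so [i] is inserted between them. /uitdabomkentuz/ → uitidabomkentuz.
Rule 4 (post-nasal voicing): /k/ is a voiceless stop immediately after the nasal /m/, so it voices to [g]. /t/ is a voiceless stop immediately after the nasal /n/, so it voices to [d]. /uitidabomkentuz/ → uitidabomgenduz.
Rule 5 (final devoicing): /z/ is a voiced obstruent in word-final position, so it devoices to [s]. /uitidabomgenduz/ → uitidabomgendus.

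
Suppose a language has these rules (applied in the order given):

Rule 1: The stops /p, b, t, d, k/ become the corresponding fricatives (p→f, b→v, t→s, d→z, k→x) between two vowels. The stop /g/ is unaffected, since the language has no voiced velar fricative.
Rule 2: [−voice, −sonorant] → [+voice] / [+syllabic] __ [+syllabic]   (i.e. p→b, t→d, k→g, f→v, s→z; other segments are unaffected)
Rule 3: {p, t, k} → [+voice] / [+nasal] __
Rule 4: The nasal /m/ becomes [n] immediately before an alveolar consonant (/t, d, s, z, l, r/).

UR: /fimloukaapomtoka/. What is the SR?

finlouxaavondoxa

Rule 1 (intervocalic spirantization): /k/ is a stop between vowels /u/ and /a/, so it spirantizes to the fricative [x]. /p/ is a stop between vowels /a/ and /o/, so it spirantizes to the fricative [f]. /k/ is a stop between vowels /o/ and /a/, so it spirantizes to the fricative [x]. /fimloukaapomtoka/ → fimlouxaafomtoxa.
Rule 2 (intervocalic voicing): /f/ is a voiceless obstruent between vowels /a/ and /o/, so it voices to [v]. /fimlouxaafomtoxa/ → fimlouxaavomtoxa.
Rule 3 (post-nasal voicing): /t/ is a voiceless stop immediately after the nasal /m/, so it voices to [d]. /fimlouxaavomtoxa/ → fimlouxaavomdoxa.
Rule 4 (nasal place assimilation): /m/ precedes the alveolar consonant /l/, so it assimilates in place to [n]. /m/ precedes the alveolar consonant /d/, so it assimilates in place to [n]. /fimlouxaavomdoxa/ → finlouxaavondoxa.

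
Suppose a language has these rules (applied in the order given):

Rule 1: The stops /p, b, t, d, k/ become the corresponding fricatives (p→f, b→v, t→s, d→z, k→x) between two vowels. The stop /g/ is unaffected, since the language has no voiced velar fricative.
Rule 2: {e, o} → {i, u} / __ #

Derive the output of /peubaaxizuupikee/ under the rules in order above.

peuvaaxizuufixei

Rule 1 (intervocalic spirantization): /b/ is a stop between vowels /u/ and /a/, so it spirantizes to the fricative [v]. /p/ is a stop between vowels /u/ and /i/, so it spirantizes to the fricative [f]. /k/ is a stop between vowels /i/ and /e/, so it spirantizes to the fricative [x]. /peubaaxizuupikee/ → peuvaaxizuufixee.
Rule 2 (final vowel raising): /e/ is a mid vowel in word-final position, so it raises to [i]. /peuvaaxizuufixee/ → peuvaaxizuufixei.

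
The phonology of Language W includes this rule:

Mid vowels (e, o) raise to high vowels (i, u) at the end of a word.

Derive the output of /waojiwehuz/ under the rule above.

waojiwehuz

No segment of /waojiwehuz/ meets the structural description of the rule, so the form surfaces unchanged.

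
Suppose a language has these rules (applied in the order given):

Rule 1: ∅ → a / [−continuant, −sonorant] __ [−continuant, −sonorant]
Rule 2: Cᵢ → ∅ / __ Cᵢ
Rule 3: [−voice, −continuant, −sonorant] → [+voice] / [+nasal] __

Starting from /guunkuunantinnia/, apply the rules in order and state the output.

Rule 1 (stop-cluster a-epenthesis): no segment meets the environment; /guunkuunantinnia/ is unchanged.
Rule 2 (degemination): /nn/ is a geminate; the first /n/ deletes. /guunkuunantinnia/ → guunkuunantinia.
Rule 3 (post-nasal voicing): /k/ is a voiceless stop immediately after the nasal /n/, so it voices to [g]. /t/ is a voiceless stop immediately after the nasal /n/, so it voices to [d]. /guunkuunantinia/ → guunguunandinia.

guunguunandinia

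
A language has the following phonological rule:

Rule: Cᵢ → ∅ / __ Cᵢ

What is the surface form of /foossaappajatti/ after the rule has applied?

/ss/ is a geminate; the first /s/ deletes.
/pp/ is a geminate; the first /p/ deletes.
/tt/ is a geminate; the first /t/ deletes.
The other instances of /f/, /s/, /p/, /j/, /t/ do not occur in the required environment and remain unchanged.
Surface form: [foosaapajati].

foosaapajati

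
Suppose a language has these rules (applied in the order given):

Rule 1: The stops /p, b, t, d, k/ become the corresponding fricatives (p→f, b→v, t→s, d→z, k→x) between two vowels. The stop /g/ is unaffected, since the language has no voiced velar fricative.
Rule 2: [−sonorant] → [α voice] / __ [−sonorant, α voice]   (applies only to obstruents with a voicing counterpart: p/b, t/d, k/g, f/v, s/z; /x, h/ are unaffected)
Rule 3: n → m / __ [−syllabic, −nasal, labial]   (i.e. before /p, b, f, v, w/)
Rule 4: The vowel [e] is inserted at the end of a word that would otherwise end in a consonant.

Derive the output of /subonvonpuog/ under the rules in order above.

suvomvompuoge

Rule 1 (intervocalic spirantization): /b/ is a stop between vowels /u/ and /o/, so it spirantizes to the fricative [v]. /subonvonpuog/ → suvonvonpuog.
Rule 2 (regressive voicing assimilation): no segment meets the environment; /suvonvonpuog/ is unchanged.
Rule 3 (nasal place assimilation): /n/ precedes the labial consonant /v/, so it assimilates in place to [m]. /n/ precedes the labial consonant /p/, so it assimilates in place to [m]. /suvonvonpuog/ → suvomvompuog.
Rule 4 (final e-epenthesis): the form ends in the consonant /g/, so [e] is inserted word-finally. /suvomvompuog/ → suvomvompuoge.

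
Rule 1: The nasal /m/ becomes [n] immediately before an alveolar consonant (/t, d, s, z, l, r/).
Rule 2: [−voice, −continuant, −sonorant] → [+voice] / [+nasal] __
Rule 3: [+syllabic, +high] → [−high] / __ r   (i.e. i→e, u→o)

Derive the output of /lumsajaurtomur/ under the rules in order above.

lunsajaortomor

Rule 1 (nasal place assimilation): /m/ precedes the alveolar consonant /s/, so it assimilates in place to [n]. /lumsajaurtomur/ → lunsajaurtomur.
Rule 2 (post-nasal voicing): no segment meets the environment; /lunsajaurtomur/ is unchanged.
Rule 3 (pre-rhotic lowering): /u/ is a high vowel immediately before /r/, so it lowers to [o]. /u/ is a high vowel immediately before /r/, so it lowers to [o]. /lunsajaurtomur/ → lunsajaortomor.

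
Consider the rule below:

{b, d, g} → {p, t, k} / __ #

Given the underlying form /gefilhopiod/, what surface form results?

gefilhopiot

/d/ is a voiced stop in word-final position, so it devoices to [t].
The other instance of /g/ does not occur in the required environment and remains unchanged.
Surface form: [gefilhopiot].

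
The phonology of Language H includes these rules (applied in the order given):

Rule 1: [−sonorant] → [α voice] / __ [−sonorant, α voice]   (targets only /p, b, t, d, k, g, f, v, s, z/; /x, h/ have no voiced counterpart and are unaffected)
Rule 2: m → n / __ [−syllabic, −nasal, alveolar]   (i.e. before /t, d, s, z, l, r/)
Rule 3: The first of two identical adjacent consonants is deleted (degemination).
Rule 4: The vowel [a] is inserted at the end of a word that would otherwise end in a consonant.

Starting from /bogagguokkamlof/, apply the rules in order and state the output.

bogaguokanlofa

Rule 1 (regressive voicing assimilation): no segment meets the environment; /bogagguokkamlof/ is unchanged.
Rule 2 (nasal place assimilation): /m/ precedes the alveolar consonant /l/, so it assimilates in place to [n]. /bogagguokkamlof/ → bogagguokkanlof.
Rule 3 (degemination): /gg/ is a geminate; the first /g/ deletes. /kk/ is a geminate; the first /k/ deletes. /bogagguokkanlof/ → bogaguokanlof.
Rule 4 (final a-epenthesis): the form ends in the consonant /f/, so [a] is inserted word-finally. /bogaguokanlof/ → bogaguokanlofa.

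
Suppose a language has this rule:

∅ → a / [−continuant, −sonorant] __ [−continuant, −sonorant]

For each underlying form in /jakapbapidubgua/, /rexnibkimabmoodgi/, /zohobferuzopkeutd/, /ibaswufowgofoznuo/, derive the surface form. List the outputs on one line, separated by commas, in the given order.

/jakapbapidubgua/: /p/ and /b/ form a stop–stop cluster, so [a] is inserted between them. /b/ and /g/ form a stop–stop cluster, so [a] is inserted between them. → [jakapabapidubagua].
/rexnibkimabmoodgi/: /b/ and /k/ form a stop–stop cluster, so [a] is inserted between them. /d/ and /g/ form a stop–stop cluster, so [a] is inserted between them. → [rexnibakimabmoodagi].
/zohobferuzopkeutd/: /p/ and /k/ form a stop–stop cluster, so [a] is inserted between them. /t/ and /d/ form a stop–stop cluster, so [a] is inserted between them. → [zohobferuzopakeutad].
/ibaswufowgofoznuo/: the rule's environment is not met; surfaces unchanged as [ibaswufowgofoznuo].

jakapabapidubagua, rexnibakimabmoodagi, zohobferuzopakeutad, ibaswufowgofoznuo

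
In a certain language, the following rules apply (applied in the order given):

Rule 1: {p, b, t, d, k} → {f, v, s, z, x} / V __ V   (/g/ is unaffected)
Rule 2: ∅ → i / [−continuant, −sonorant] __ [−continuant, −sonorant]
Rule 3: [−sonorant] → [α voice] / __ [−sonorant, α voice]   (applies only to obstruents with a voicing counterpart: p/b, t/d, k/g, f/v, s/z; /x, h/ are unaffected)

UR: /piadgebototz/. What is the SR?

Rule 1 (intervocalic spirantization): /b/ is a stop between vowels /e/ and /o/, so it spirantizes to the fricative [v]. /t/ is a stop between vowels /o/ and /o/, so it spirantizes to the fricative [s]. /piadgebototz/ → piadgevosotz.
Rule 2 (stop-cluster i-epenthesis): /d/ and /g/ form a stop–stop cluster, so [i] is inserted between them. /piadgevosotz/ → piadigevosotz.
Rule 3 (regressive voicing assimilation): /t/ precedes the voiced obstruent /z/, so it voices to [d] by assimilation. /piadigevosotz/ → piadigevosodz.

piadigevosodz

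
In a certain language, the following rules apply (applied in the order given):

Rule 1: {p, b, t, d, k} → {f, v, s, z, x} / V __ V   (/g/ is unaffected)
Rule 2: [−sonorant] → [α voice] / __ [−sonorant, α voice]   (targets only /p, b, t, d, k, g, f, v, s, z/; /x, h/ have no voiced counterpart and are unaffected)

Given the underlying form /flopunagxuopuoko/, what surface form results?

flofunakxuofuoxo

Rule 1 (intervocalic spirantization): /p/ is a stop between vowels /o/ and /u/, so it spirantizes to the fricative [f]. /p/ is a stop between vowels /o/ and /u/, so it spirantizes to the fricative [f]. /k/ is a stop between vowels /o/ and /o/, so it spirantizes to the fricative [x]. /flopunagxuopuoko/ → flofunagxuofuoxo.
Rule 2 (regressive voicing assimilation): /g/ precedes the voiceless obstruent /x/, so it devoices to [k] by assimilation. /flofunagxuofuoxo/ → flofunakxuofuoxo.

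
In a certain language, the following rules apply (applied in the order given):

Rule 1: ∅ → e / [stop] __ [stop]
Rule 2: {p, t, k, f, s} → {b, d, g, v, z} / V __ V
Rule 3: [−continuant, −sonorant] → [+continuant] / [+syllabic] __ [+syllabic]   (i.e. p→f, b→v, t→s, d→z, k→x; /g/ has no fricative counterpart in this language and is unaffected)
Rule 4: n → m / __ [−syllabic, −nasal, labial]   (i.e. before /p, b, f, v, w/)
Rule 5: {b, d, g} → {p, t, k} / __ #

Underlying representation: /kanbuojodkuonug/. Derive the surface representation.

kambuojozeguonuk

Rule 1 (stop-cluster e-epenthesis): /d/ and /k/ form a stop–stop cluster, so [e] is inserted between them. /kanbuojodkuonug/ → kanbuojodekuonug.
Rule 2 (intervocalic voicing): /k/ is a voiceless obstruent between vowels /e/ and /u/, so it voices to [g]. /kanbuojodekuonug/ → kanbuojodeguonug.
Rule 3 (intervocalic spirantization): /d/ is a stop between vowels /o/ and /e/, so it spirantizes to the fricative [z]. /kanbuojodeguonug/ → kanbuojozeguonug.
Rule 4 (nasal place assimilation): /n/ precedes the labial consonant /b/, so it assimilates in place to [m]. /kanbuojozeguonug/ → kambuojozeguonug.
Rule 5 (final devoicing): /g/ is a voiced stop in word-final position, so it devoices to [k]. /kambuojozeguonug/ → kambuojozeguonuk.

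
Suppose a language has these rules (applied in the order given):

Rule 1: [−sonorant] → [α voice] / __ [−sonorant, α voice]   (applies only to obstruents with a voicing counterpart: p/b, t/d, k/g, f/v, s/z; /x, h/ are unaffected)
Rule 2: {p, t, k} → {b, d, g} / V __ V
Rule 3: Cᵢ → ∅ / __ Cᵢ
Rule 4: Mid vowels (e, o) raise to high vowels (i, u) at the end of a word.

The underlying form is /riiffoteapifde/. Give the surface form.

Rule 1 (regressive voicing assimilation): /f/ precedes the voiced obstruent /d/, so it voices to [v] by assimilation. /riiffoteapifde/ → riiffoteapivde.
Rule 2 (intervocalic voicing): /t/ is a voiceless stop between vowels /o/ and /e/, so it voices to [d]. /p/ is a voiceless stop between vowels /a/ and /i/, so it voices to [b]. /riiffoteapivde/ → riiffodeabivde.
Rule 3 (degemination): /ff/ is a geminate; the first /f/ deletes. /riiffodeabivde/ → riifodeabivde.
Rule 4 (final vowel raising): /e/ is a mid vowel in word-final position, so it raises to [i]. /riifodeabivde/ → riifodeabivdi.

riifodeabivdi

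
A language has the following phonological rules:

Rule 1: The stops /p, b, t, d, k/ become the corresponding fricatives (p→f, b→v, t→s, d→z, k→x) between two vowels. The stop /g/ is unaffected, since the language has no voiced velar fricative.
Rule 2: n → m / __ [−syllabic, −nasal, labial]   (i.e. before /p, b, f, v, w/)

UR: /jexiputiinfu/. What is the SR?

Rule 1 (intervocalic spirantization): /p/ is a stop between vowels /i/ and /u/, so it spirantizes to the fricative [f]. /t/ is a stop between vowels /u/ and /i/, so it spirantizes to the fricative [s]. /jexiputiinfu/ → jexifusiinfu.
Rule 2 (nasal place assimilation): /n/ precedes the labial consonant /f/, so it assimilates in place to [m]. /jexifusiinfu/ → jexifusiimfu.

jexifusiimfu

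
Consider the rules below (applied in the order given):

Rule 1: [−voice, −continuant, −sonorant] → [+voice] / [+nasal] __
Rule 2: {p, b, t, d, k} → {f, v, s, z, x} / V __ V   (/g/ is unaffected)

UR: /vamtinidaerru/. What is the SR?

vamdinizaerru

Rule 1 (post-nasal voicing): /t/ is a voiceless stop immediately after the nasal /m/, so it voices to [d]. /vamtinidaerru/ → vamdinidaerru.
Rule 2 (intervocalic spirantization): /d/ is a stop between vowels /i/ and /a/, so it spirantizes to the fricative [z]. /vamdinidaerru/ → vamdinizaerru.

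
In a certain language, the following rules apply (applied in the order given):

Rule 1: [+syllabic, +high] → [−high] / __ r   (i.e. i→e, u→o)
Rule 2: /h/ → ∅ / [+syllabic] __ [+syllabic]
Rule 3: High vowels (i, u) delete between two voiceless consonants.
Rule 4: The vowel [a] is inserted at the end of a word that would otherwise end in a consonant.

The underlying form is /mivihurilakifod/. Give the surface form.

Rule 1 (pre-rhotic lowering): /u/ is a high vowel immediately before /r/, so it lowers to [o]. /mivihurilakifod/ → mivihorilakifod.
Rule 2 (intervocalic h-deletion): /h/ occurs between vowels /i/ and /o/, so it deletes. /mivihorilakifod/ → miviorilakifod.
Rule 3 (high vowel syncope): /i/ is a high vowel flanked by voiceless consonants /k/ and /f/, so it deletes. /miviorilakifod/ → miviorilakfod.
Rule 4 (final a-epenthesis): the form ends in the consonant /d/, so [a] is inserted word-finally. /miviorilakfod/ → miviorilakfoda.

miviorilakfoda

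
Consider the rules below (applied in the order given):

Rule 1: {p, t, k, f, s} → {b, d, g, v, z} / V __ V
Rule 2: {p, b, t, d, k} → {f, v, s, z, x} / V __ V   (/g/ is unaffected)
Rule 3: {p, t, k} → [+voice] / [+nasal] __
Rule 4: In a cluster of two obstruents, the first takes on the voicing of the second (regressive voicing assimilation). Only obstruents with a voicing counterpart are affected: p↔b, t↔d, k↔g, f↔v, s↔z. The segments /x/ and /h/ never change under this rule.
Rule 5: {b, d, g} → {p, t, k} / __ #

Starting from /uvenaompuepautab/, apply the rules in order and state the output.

uvenaombuevauzap

Rule 1 (intervocalic voicing): /p/ is a voiceless obstruent between vowels /e/ and /a/, so it voices to [b]. /t/ is a voiceless obstruent between vowels /u/ and /a/, so it voices to [d]. /uvenaompuepautab/ → uvenaompuebaudab.
Rule 2 (intervocalic spirantization): /b/ is a stop between vowels /e/ and /a/, so it spirantizes to the fricative [v]. /d/ is a stop between vowels /u/ and /a/, so it spirantizes to the fricative [z]. /uvenaompuebaudab/ → uvenaompuevauzab.
Rule 3 (post-nasal voicing): /p/ is a voiceless stop immediately after the nasal /m/, so it voices to [b]. /uvenaompuevauzab/ → uvenaombuevauzab.
Rule 4 (regressive voicing assimilation): no segment meets the environment; /uvenaombuevauzab/ is unchanged.
Rule 5 (final devoicing): /b/ is a voiced stop in word-final position, so it devoices to [p]. /uvenaombuevauzab/ → uvenaombuevauzap.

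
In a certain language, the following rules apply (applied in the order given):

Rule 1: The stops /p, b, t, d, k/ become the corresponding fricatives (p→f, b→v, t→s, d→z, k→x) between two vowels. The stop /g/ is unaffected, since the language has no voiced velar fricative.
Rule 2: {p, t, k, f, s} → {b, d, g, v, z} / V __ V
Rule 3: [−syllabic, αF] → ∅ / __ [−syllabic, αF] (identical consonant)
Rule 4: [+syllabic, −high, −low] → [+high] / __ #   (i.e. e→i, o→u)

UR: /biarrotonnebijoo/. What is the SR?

biarozonevijou

Rule 1 (intervocalic spirantization): /t/ is a stop between vowels /o/ and /o/, so it spirantizes to the fricative [s]. /b/ is a stop between vowels /e/ and /i/, so it spirantizes to the fricative [v]. /biarrotonnebijoo/ → biarrosonnevijoo.
Rule 2 (intervocalic voicing): /s/ is a voiceless obstruent between vowels /o/ and /o/, so it voices to [z]. /biarrosonnevijoo/ → biarrozonnevijoo.
Rule 3 (degemination): /rr/ is a geminate; the first /r/ deletes. /nn/ is a geminate; the first /n/ deletes. /biarrozonnevijoo/ → biarozonevijoo.
Rule 4 (final vowel raising): /o/ is a mid vowel in word-final position, so it raises to [u]. /biarozonevijoo/ → biarozonevijou.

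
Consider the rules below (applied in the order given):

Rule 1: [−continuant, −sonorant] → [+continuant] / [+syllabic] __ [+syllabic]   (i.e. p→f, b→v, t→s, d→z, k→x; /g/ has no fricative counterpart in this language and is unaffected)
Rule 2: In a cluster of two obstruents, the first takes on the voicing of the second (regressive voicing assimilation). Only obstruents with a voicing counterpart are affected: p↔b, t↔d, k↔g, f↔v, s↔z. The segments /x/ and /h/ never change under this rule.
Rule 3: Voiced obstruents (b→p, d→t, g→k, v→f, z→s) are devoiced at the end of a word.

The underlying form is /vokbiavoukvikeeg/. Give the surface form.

vogbiavougvixeek

Rule 1 (intervocalic spirantization): /k/ is a stop between vowels /i/ and /e/, so it spirantizes to the fricative [x]. /vokbiavoukvikeeg/ → vokbiavoukvixeeg.
Rule 2 (regressive voicing assimilation): /k/ precedes the voiced obstruent /b/, so it voices to [g] by assimilation. /k/ precedes the voiced obstruent /v/, so it voices to [g] by assimilation. /vokbiavoukvixeeg/ → vogbiavougvixeeg.
Rule 3 (final devoicing): /g/ is a voiced obstruent in word-final position, so it devoices to [k]. /vogbiavougvixeeg/ → vogbiavougvixeek.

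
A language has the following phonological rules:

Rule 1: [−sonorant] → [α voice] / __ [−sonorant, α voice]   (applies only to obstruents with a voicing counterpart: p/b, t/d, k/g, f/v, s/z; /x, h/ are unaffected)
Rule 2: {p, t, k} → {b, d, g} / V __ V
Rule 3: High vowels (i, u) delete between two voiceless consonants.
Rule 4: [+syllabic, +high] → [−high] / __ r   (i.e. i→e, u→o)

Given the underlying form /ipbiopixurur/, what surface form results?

Rule 1 (regressive voicing assimilation): /p/ precedes the voiced obstruent /b/, so it voices to [b] by assimilation. /ipbiopixurur/ → ibbiopixurur.
Rule 2 (intervocalic voicing): /p/ is a voiceless stop between vowels /o/ and /i/, so it voices to [b]. /ibbiopixurur/ → ibbiobixurur.
Rule 3 (high vowel syncope): no segment meets the environment; /ibbiobixurur/ is unchanged.
Rule 4 (pre-rhotic lowering): /u/ is a high vowel immediately before /r/, so it lowers to [o]. /u/ is a high vowel immediately before /r/, so it lowers to [o]. /ibbiobixurur/ → ibbiobixoror.

ibbiobixoror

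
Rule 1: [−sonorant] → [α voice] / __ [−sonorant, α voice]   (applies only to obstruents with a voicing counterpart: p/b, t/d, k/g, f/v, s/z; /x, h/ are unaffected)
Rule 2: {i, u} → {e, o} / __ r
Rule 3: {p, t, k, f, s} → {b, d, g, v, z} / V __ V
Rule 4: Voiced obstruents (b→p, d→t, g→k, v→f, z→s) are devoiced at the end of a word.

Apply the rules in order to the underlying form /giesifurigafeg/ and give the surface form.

giezivorigavek

Rule 1 (regressive voicing assimilation): no segment meets the environment; /giesifurigafeg/ is unchanged.
Rule 2 (pre-rhotic lowering): /u/ is a high vowel immediately before /r/, so it lowers to [o]. /giesifurigafeg/ → giesiforigafeg.
Rule 3 (intervocalic voicing): /s/ is a voiceless obstruent between vowels /e/ and /i/, so it voices to [z]. /f/ is a voiceless obstruent between vowels /i/ and /o/, so it voices to [v]. /f/ is a voiceless obstruent between vowels /a/ and /e/, so it voices to [v]. /giesiforigafeg/ → giezivorigaveg.
Rule 4 (final devoicing): /g/ is a voiced obstruent in word-final position, so it devoices to [k]. /giezivorigaveg/ → giezivorigavek.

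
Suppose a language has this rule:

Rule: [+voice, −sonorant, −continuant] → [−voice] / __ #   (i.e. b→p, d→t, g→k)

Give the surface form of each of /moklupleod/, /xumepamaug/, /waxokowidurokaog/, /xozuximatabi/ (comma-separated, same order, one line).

moklupleot, xumepamauk, waxokowidurokaok, xozuximatabi

/moklupleod/: /d/ is a voiced stop in word-final position, so it devoices to [t]. → [moklupleot].
/xumepamaug/: /g/ is a voiced stop in word-final position, so it devoices to [k]. → [xumepamauk].
/waxokowidurokaog/: /g/ is a voiced stop in word-final position, so it devoices to [k]. → [waxokowidurokaok].
/xozuximatabi/: the rule's environment is not met; surfaces unchanged as [xozuximatabi].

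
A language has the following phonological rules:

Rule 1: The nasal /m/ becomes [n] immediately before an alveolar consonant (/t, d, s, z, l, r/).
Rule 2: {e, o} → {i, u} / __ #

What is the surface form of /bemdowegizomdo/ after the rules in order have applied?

bendowegizondu

Rule 1 (nasal place assimilation): /m/ precedes the alveolar consonant /d/, so it assimilates in place to [n]. /m/ precedes the alveolar consonant /d/, so it assimilates in place to [n]. /bemdowegizomdo/ → bendowegizondo.
Rule 2 (final vowel raising): /o/ is a mid vowel in word-final position, so it raises to [u]. /bendowegizondo/ → bendowegizondu.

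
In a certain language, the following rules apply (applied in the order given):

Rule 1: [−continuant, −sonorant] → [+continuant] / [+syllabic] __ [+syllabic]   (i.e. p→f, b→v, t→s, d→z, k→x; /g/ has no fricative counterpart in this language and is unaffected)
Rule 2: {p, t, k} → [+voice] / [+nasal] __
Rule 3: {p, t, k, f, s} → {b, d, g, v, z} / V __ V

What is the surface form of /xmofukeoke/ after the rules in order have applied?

Rule 1 (intervocalic spirantization): /k/ is a stop between vowels /u/ and /e/, so it spirantizes to the fricative [x]. /k/ is a stop between vowels /o/ and /e/, so it spirantizes to the fricative [x]. /xmofukeoke/ → xmofuxeoxe.
Rule 2 (post-nasal voicing): no segment meets the environment; /xmofuxeoxe/ is unchanged.
Rule 3 (intervocalic voicing): /f/ is a voiceless obstruent between vowels /o/ and /u/, so it voices to [v]. /xmofuxeoxe/ → xmovuxeoxe.

xmovuxeoxe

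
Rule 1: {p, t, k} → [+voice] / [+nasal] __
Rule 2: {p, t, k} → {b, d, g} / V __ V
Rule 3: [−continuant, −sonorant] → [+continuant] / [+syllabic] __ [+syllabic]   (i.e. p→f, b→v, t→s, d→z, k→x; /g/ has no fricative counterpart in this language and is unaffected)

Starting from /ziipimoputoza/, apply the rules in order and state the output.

Rule 1 (post-nasal voicing): no segment meets the environment; /ziipimoputoza/ is unchanged.
Rule 2 (intervocalic voicing): /p/ is a voiceless stop between vowels /i/ and /i/, so it voices to [b]. /p/ is a voiceless stop between vowels /o/ and /u/, so it voices to [b]. /t/ is a voiceless stop between vowels /u/ and /o/, so it voices to [d]. /ziipimoputoza/ → ziibimobudoza.
Rule 3 (intervocalic spirantization): /b/ is a stop between vowels /i/ and /i/, so it spirantizes to the fricative [v]. /b/ is a stop between vowels /o/ and /u/, so it spirantizes to the fricative [v]. /d/ is a stop between vowels /u/ and /o/, so it spirantizes to the fricative [z]. /ziibimobudoza/ → ziivimovuzoza.

ziivimovuzoza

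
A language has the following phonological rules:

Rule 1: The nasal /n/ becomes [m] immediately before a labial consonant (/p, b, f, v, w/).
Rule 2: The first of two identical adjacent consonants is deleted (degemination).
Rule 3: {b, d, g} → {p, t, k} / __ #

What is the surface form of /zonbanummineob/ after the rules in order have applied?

zombanumineop

Rule 1 (nasal place assimilation): /n/ precedes the labial consonant /b/, so it assimilates in place to [m]. /zonbanummineob/ → zombanummineob.
Rule 2 (degemination): /mm/ is a geminate; the first /m/ deletes. /zombanummineob/ → zombanumineob.
Rule 3 (final devoicing): /b/ is a voiced stop in word-final position, so it devoices to [p]. /zombanumineob/ → zombanumineop.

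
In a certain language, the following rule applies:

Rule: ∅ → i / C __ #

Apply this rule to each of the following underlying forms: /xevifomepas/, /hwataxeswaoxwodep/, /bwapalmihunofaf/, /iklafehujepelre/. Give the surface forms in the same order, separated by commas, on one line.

xevifomepasi, hwataxeswaoxwodepi, bwapalmihunofafi, iklafehujepelre

/xevifomepas/: the form ends in the consonant /s/, so [i] is inserted word-finally. → [xevifomepasi].
/hwataxeswaoxwodep/: the form ends in the consonant /p/, so [i] is inserted word-finally. → [hwataxeswaoxwodepi].
/bwapalmihunofaf/: the form ends in the consonant /f/, so [i] is inserted word-finally. → [bwapalmihunofafi].
/iklafehujepelre/: the rule's environment is not met; surfaces unchanged as [iklafehujepelre].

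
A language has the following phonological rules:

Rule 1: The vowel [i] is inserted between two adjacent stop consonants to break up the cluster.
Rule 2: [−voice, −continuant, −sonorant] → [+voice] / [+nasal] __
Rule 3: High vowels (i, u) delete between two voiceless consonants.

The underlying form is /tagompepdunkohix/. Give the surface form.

Rule 1 (stop-cluster i-epenthesis): /p/ and /d/ form a stop–stop cluster, so [i] is inserted between them. /tagompepdunkohix/ → tagompepidunkohix.
Rule 2 (post-nasal voicing): /p/ is a voiceless stop immediately after the nasal /m/, so it voices to [b]. /k/ is a voiceless stop immediately after the nasal /n/, so it voices to [g]. /tagompepidunkohix/ → tagombepidungohix.
Rule 3 (high vowel syncope): /i/ is a high vowel flanked by voiceless consonants /h/ and /x/, so it deletes. /tagombepidungohix/ → tagombepidungohx.

tagombepidungohx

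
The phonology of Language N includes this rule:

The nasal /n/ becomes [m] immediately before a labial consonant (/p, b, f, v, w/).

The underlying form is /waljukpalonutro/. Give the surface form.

waljukpalonutro

No segment of /waljukpalonutro/ meets the structural description of the rule, so the form surfaces unchanged.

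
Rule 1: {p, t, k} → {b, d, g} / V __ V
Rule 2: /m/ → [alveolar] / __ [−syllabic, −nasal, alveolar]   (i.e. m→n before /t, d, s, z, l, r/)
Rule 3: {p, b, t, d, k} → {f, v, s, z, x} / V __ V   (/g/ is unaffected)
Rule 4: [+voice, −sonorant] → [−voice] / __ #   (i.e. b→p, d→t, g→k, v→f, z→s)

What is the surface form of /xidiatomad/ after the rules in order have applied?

xiziazomat

Rule 1 (intervocalic voicing): /t/ is a voiceless stop between vowels /a/ and /o/, so it voices to [d]. /xidiatomad/ → xidiadomad.
Rule 2 (nasal place assimilation): no segment meets the environment; /xidiadomad/ is unchanged.
Rule 3 (intervocalic spirantization): /d/ is a stop between vowels /i/ and /i/, so it spirantizes to the fricative [z]. /d/ is a stop between vowels /a/ and /o/, so it spirantizes to the fricative [z]. /xidiadomad/ → xiziazomad.
Rule 4 (final devoicing): /d/ is a voiced obstruent in word-final position, so it devoices to [t]. /xiziazomad/ → xiziazomat.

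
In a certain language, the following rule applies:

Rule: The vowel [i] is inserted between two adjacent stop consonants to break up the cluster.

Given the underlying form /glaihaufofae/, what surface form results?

No segment of /glaihaufofae/ meets the structural description of the rule, so the form surfaces unchanged.

glaihaufofae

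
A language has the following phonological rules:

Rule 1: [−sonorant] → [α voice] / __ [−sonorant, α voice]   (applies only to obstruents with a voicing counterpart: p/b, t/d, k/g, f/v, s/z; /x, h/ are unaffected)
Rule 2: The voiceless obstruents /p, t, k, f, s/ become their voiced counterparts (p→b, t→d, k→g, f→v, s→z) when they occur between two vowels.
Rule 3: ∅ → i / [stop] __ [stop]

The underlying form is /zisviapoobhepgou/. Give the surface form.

Rule 1 (regressive voicing assimilation): /s/ precedes the voiced obstruent /v/, so it voices to [z] by assimilation. /b/ precedes the voiceless obstruent /h/, so it devoices to [p] by assimilation. /p/ precedes the voiced obstruent /g/, so it voices to [b] by assimilation. /zisviapoobhepgou/ → zizviapoophebgou.
Rule 2 (intervocalic voicing): /p/ is a voiceless obstruent between vowels /a/ and /o/, so it voices to [b]. /zizviapoophebgou/ → zizviaboophebgou.
Rule 3 (stop-cluster i-epenthesis): /b/ and /g/ form a stop–stop cluster, so [i] is inserted between them. /zizviaboophebgou/ → zizviaboophebigou.

zizviaboophebigou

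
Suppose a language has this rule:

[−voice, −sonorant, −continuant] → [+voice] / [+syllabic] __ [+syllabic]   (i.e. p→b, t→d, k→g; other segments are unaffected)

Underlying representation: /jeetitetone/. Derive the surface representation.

jeedidedone

/t/ is a voiceless stop between vowels /e/ and /i/, so it voices to [d].
/t/ is a voiceless stop between vowels /i/ and /e/, so it voices to [d].
/t/ is a voiceless stop between vowels /e/ and /o/, so it voices to [d].
Surface form: [jeedidedone].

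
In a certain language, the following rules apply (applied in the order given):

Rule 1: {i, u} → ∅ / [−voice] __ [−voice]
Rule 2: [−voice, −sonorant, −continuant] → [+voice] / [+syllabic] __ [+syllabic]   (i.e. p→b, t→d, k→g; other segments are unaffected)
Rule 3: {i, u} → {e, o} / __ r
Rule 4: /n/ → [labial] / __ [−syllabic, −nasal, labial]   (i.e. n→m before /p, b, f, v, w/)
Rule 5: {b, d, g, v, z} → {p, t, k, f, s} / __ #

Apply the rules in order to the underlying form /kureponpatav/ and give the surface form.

Rule 1 (high vowel syncope): no segment meets the environment; /kureponpatav/ is unchanged.
Rule 2 (intervocalic voicing): /p/ is a voiceless stop between vowels /e/ and /o/, so it voices to [b]. /t/ is a voiceless stop between vowels /a/ and /a/, so it voices to [d]. /kureponpatav/ → kurebonpadav.
Rule 3 (pre-rhotic lowering): /u/ is a high vowel immediately before /r/, so it lowers to [o]. /kurebonpadav/ → korebonpadav.
Rule 4 (nasal place assimilation): /n/ precedes the labial consonant /p/, so it assimilates in place to [m]. /korebonpadav/ → korebompadav.
Rule 5 (final devoicing): /v/ is a voiced obstruent in word-final position, so it devoices to [f]. /korebompadav/ → korebompadaf.

korebompadaf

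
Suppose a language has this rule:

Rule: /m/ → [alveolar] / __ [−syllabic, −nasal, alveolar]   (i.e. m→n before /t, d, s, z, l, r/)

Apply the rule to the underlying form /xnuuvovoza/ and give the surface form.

xnuuvovoza

No segment of /xnuuvovoza/ meets the structural description of the rule, so the form surfaces unchanged.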